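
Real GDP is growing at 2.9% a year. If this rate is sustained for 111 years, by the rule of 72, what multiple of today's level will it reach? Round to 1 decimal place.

Doubles every ≈ 24.83 years (72/2.9).
111 years is 4.47 doublings; 2^4.47 ≈ 22.2×.

around 22.2 times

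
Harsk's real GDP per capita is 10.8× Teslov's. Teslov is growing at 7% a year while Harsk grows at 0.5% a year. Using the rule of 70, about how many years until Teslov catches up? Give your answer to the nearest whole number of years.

The growth-rate gap is 7% − 0.5% = 6.5 percentage points.
So the ratio between them halves every 70/6.5 ≈ 10.77 years.
A 10.8× gap takes log₂(10.8) ≈ 3.43 halvings to close: 3.43 × 10.77 ≈ 37 years.

37 years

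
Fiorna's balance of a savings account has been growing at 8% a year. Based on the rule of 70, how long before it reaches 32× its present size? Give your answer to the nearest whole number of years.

Doubling time ≈ 70/8 = 8.75 years.
32 = 2^5, so 5 doublings → 44 years.

roughly 44 years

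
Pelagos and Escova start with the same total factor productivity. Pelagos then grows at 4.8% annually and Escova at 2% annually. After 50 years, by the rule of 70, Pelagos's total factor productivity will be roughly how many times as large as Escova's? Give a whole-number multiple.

around 4 times

Pelagos pulls ahead at 2.8 pp per year, so the ratio doubles every 70/2.8 ≈ 25.00 years.
In 50 years that's 2.00 doublings: 2^2.00 ≈ 4.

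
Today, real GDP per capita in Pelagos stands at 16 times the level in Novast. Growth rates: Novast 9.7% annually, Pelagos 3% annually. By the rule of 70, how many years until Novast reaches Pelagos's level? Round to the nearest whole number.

Novast gains on Pelagos at 9.7% − 3% = 6.7 points a year.
At that relative rate the gap halves every 70/6.7 ≈ 10.45 years.
A 16 times gap closes after 4 halvings: 4 × 10.45 ≈ 42 years.

roughly 42 years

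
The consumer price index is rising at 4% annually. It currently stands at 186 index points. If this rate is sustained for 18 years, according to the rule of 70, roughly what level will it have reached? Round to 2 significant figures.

It doubles every 70/4 ≈ 17.50 years, so 18 years is 1.03 doublings.
2^1.03 ≈ 2.04; 186 × 2.04 ≈ 380 index points.

about 380 index points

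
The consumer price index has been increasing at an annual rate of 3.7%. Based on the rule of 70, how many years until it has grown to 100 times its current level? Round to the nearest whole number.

≈ 126 years

Doubling time ≈ 70/3.7 = 18.92 years.
Reaching 100× takes log₂(100) ≈ 6.64 doublings.
6.64 × 18.92 ≈ 126 years.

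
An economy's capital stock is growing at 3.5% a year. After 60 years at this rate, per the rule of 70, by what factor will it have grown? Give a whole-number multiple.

70/3.5 ≈ 20.00 years per doubling.
60 years fits 3 doublings: 2^3 = 8.

8 times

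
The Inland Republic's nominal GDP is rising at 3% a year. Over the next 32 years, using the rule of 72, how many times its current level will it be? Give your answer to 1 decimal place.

roughly 2.5 times

Doubles every ≈ 24.00 years (72/3).
32 years is 1.33 doublings; 2^1.33 ≈ 2.5×.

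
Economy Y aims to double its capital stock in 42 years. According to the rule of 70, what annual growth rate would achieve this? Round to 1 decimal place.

≈ 1.7%

70 / 42 ≈ 1.67, so about 1.7% annually.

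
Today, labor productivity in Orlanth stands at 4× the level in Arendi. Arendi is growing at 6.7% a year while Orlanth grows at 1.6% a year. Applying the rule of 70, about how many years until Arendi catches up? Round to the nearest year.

What matters is the difference: 5.1 pp.
Rule of 70 on the gap: the ratio halves every 70/5.1 ≈ 13.73 years.
A 4× gap closes after 2 halvings: 2 × 13.73 ≈ 27 years.

roughly 27 years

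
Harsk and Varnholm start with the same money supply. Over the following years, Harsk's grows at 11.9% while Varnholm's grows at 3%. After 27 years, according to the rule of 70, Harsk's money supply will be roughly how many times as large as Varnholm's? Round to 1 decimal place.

≈ 10.8 times

Rate gap = 11.9% − 3% = 8.9 points.
The ratio doubles every 70/8.9 ≈ 7.87 years.
27/7.87 ≈ 3.43 doublings → ratio ≈ 2^3.43 ≈ 10.8.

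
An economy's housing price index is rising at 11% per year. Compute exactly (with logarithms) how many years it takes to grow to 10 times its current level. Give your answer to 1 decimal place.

t = ln(10) / ln(1 + 0.11) = 2.3026 / 0.104360 ≈ 22.06.

22.1 years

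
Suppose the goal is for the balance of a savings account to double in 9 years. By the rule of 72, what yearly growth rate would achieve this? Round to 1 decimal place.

roughly 8.0%

72 / 9 ≈ 8.00, so about 8.0% per year.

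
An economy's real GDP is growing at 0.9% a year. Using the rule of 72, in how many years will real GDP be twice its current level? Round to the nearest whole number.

72/0.9 ≈ 80.00, so it doubles roughly every 80 years.

roughly 80 years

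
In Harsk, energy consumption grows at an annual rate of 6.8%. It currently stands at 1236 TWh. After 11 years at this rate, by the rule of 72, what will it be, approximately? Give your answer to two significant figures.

approximately 2500 TWh

Doubling time ≈ 72/6.8 = 10.59 years.
11 years is 11/10.59 ≈ 1.04 doublings, a factor of 2^1.04 ≈ 2.06.
1236 × 2.06 ≈ 2500 TWh.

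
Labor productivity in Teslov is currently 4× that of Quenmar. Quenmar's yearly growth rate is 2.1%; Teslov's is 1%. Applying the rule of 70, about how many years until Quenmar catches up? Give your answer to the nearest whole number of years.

approximately 127 years

What matters is the difference: 1.1 pp.
Rule of 70 on the gap: the ratio halves every 70/1.1 ≈ 63.64 years.
A 4× gap closes after 2 halvings: 2 × 63.64 ≈ 127 years.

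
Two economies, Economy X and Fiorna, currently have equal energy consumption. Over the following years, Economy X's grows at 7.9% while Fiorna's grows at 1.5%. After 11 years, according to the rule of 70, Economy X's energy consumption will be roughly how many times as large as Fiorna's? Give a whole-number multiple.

2 times

Rate gap = 7.9% − 1.5% = 6.4 points.
The ratio doubles every 70/6.4 ≈ 10.94 years.
11/10.94 ≈ 1.01 doublings → ratio ≈ 2^1.01 ≈ 2.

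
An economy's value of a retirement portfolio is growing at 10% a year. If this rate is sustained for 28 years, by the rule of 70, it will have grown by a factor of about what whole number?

70/10 ≈ 7.00 years per doubling.
28 years fits 4 doublings: 2^4 = 16.

16 times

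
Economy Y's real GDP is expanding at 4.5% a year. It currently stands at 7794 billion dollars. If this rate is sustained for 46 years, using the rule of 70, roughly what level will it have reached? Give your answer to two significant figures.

about 61000 billion dollars

Doubling time ≈ 70/4.5 = 15.56 years.
46 years is 46/15.56 ≈ 2.96 doublings, a factor of 2^2.96 ≈ 7.78.
7794 × 7.78 ≈ 61000 billion dollars.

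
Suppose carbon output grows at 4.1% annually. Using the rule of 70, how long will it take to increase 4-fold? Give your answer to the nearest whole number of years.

One doubling takes 70/4.1 = 17.07 years.
4× is 2 doublings, so 2 × 17.07 ≈ 34 years.

around 34 years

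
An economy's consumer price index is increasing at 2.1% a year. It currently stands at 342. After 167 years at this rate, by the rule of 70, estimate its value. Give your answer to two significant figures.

Doubling time ≈ 70/2.1 = 33.33 years.
167 years is 167/33.33 ≈ 5.01 doublings, a factor of 2^5.01 ≈ 32.22.
342 × 32.22 ≈ 11000.

11000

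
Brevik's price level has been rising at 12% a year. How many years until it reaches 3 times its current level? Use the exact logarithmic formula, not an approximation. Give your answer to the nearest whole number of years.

t = ln(3) / ln(1 + 0.12) = 1.0986 / 0.113329 ≈ 9.69.
≈ 10 years.

10 years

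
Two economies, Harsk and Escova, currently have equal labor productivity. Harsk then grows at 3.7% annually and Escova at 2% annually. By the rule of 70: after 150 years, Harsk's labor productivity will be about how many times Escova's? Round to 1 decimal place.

Harsk pulls ahead at 1.7 pp per year, so the ratio doubles every 70/1.7 ≈ 41.18 years.
In 150 years that's 3.64 doublings: 2^3.64 ≈ 12.5.

approximately 12.5 times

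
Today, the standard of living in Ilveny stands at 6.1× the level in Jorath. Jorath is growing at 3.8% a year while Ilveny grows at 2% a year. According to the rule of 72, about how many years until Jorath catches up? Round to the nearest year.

roughly 104 years

What matters is the difference: 1.8 pp.
Rule of 72 on the gap: the ratio halves every 72/1.8 ≈ 40.00 years.
A 6.1× gap takes log₂(6.1) ≈ 2.61 halvings to close: 2.61 × 40.00 ≈ 104 years.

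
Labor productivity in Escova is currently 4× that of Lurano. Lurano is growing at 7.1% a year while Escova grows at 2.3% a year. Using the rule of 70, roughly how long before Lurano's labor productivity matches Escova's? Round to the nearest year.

approximately 29 years

What matters is the difference: 4.8 pp.
Rule of 70 on the gap: the ratio halves every 70/4.8 ≈ 14.58 years.
A 4× gap closes after 2 halvings: 2 × 14.58 ≈ 29 years.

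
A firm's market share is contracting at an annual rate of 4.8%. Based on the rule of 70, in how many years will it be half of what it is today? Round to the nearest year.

Falling at 4.8%, it halves about every 70/4.8 = 14.58 years.

approximately 15 years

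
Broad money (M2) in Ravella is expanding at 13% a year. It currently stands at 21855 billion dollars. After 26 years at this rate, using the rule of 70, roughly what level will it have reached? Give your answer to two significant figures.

approximately 620000 billion dollars

Doubling time ≈ 70/13 = 5.38 years.
26 years is 26/5.38 ≈ 4.83 doublings, a factor of 2^4.83 ≈ 28.44.
21855 × 28.44 ≈ 620000 billion dollars.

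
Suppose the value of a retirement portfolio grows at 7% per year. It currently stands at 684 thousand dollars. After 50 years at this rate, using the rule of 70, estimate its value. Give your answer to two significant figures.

Doubling time ≈ 70/7 = 10.00 years.
50 years is 50/10.00 ≈ 5.00 doublings, a factor of 2^5.00 ≈ 32.00.
684 × 32.00 ≈ 22000 thousand dollars.

≈ 22000 thousand dollars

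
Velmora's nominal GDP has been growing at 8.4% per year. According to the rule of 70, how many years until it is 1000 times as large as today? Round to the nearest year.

around 83 years

One doubling takes 70/8.4 = 8.33 years.
1000× is log₂ 1000 ≈ 9.97 doublings, so ≈ 9.97 × 8.33 = 83 years.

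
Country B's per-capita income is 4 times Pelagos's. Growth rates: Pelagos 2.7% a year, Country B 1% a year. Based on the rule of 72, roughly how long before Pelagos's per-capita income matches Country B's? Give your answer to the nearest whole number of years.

Pelagos gains on Country B at 2.7% − 1% = 1.7 points a year.
At that relative rate the gap halves every 72/1.7 ≈ 42.35 years.
A 4 times gap closes after 2 halvings: 2 × 42.35 ≈ 85 years.

85 years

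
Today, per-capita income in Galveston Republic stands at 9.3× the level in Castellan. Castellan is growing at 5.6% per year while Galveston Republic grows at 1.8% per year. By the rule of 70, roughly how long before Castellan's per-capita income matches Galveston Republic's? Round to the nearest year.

about 59 years

What matters is the difference: 3.8 pp.
Rule of 70 on the gap: the ratio halves every 70/3.8 ≈ 18.42 years.
A 9.3× gap takes log₂(9.3) ≈ 3.22 halvings to close: 3.22 × 18.42 ≈ 59 years.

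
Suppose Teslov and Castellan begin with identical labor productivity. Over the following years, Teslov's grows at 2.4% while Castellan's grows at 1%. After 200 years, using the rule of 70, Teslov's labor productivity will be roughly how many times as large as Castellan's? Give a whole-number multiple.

Teslov pulls ahead at 1.4 pp per year, so the ratio doubles every 70/1.4 ≈ 50.00 years.
In 200 years that's 4.00 doublings: 2^4.00 ≈ 16.

16 times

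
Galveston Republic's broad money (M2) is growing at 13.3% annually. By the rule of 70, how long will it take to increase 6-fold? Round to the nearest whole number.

about 14 years

At 13.3% it doubles every 70/13.3 ≈ 5.26 years.
6× is log₂ 6 ≈ 2.58 doublings, so ≈ 2.58 × 5.26 = 14 years.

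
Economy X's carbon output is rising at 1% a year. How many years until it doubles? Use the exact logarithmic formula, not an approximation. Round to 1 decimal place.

69.7 years

t = ln(2) / ln(1 + 0.01) = 0.6931 / 0.009950 ≈ 69.66.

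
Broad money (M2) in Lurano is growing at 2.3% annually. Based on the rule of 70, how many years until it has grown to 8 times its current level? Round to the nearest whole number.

about 91 years

Doubling time ≈ 70/2.3 = 30.43 years.
8 = 2^3, so 3 doublings → 91 years.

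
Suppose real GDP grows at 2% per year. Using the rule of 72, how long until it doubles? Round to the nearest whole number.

Doubling time ≈ 72 / 2 = 36.00 years.

roughly 36 years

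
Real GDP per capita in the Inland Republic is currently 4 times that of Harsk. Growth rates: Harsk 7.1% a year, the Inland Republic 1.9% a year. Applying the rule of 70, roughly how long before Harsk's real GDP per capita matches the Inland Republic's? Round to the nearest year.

The growth-rate gap is 7.1% − 1.9% = 5.2 percentage points.
So the ratio between them halves every 70/5.2 ≈ 13.46 years.
A 4 times gap closes after 2 halvings: 2 × 13.46 ≈ 27 years.

approximately 27 years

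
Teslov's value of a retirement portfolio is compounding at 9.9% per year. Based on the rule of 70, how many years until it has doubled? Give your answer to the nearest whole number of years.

7 years

At 9.9%, doubling takes about 70/9.9 = 7.07 years.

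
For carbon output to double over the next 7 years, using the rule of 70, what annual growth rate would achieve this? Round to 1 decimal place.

10.0% a year

70 / 7 ≈ 10.00, so about 10.0% a year.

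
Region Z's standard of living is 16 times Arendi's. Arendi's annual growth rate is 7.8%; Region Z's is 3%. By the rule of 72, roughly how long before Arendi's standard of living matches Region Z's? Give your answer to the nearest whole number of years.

Arendi gains on Region Z at 7.8% − 3% = 4.8 points a year.
At that relative rate the gap halves every 72/4.8 ≈ 15.00 years.
A 16 times gap closes after 4 halvings: 4 × 15.00 ≈ 60 years.

60 years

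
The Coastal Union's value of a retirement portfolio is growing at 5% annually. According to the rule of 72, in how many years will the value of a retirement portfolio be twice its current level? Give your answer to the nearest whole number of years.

roughly 14 years

At 5%, doubling takes about 72/5 = 14.40 years.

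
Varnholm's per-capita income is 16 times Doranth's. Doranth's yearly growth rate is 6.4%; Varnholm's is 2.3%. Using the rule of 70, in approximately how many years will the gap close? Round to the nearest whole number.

approximately 68 years

What matters is the difference: 4.1 pp.
Rule of 70 on the gap: the ratio halves every 70/4.1 ≈ 17.07 years.
A 16 times gap closes after 4 halvings: 4 × 17.07 ≈ 68 years.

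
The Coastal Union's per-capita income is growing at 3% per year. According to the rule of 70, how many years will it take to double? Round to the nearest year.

23 years

At 3%, doubling takes about 70/3 = 23.33 years.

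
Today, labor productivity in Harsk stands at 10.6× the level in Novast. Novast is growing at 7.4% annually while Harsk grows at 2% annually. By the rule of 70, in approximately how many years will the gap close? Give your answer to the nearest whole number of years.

44 years

What matters is the difference: 5.4 pp.
Rule of 70 on the gap: the ratio halves every 70/5.4 ≈ 12.96 years.
A 10.6× gap takes log₂(10.6) ≈ 3.41 halvings to close: 3.41 × 12.96 ≈ 44 years.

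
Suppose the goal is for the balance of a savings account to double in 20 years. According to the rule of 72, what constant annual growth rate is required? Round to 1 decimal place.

around 3.6%

72 / 20 ≈ 3.60, so about 3.6% a year.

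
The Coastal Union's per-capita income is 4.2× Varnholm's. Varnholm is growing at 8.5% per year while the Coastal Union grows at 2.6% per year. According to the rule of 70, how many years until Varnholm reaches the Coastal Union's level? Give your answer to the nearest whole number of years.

The growth-rate gap is 8.5% − 2.6% = 5.9 percentage points.
So the ratio between them halves every 70/5.9 ≈ 11.86 years.
A 4.2× gap takes log₂(4.2) ≈ 2.07 halvings to close: 2.07 × 11.86 ≈ 25 years.

25 years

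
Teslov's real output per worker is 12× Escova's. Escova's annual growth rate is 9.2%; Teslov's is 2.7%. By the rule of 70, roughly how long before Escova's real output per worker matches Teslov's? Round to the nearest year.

≈ 39 years

The growth-rate gap is 9.2% − 2.7% = 6.5 percentage points.
So the ratio between them halves every 70/6.5 ≈ 10.77 years.
A 12× gap takes log₂(12) ≈ 3.58 halvings to close: 3.58 × 10.77 ≈ 39 years.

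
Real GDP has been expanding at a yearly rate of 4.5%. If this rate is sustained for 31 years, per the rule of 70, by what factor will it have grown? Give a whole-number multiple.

70/4.5 ≈ 15.56 years per doubling.
31 years fits 2 doublings: 2^2 = 4.

around 4 times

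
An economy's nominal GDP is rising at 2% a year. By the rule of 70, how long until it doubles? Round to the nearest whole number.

Doubling time ≈ 70 / 2 = 35.00 years.

approximately 35 years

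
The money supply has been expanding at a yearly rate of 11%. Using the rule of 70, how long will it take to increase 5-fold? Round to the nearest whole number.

≈ 15 years

One doubling takes 70/11 = 6.36 years.
Reaching 5× takes log₂(5) ≈ 2.32 doublings.
2.32 × 6.36 ≈ 15 years.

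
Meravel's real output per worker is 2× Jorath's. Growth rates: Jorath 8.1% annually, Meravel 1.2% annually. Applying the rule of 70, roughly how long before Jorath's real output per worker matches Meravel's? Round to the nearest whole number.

Jorath gains on Meravel at 8.1% − 1.2% = 6.9 points a year.
At that relative rate the gap halves every 70/6.9 ≈ 10.14 years.
A 2× gap closes after 1 halving: 1 × 10.14 ≈ 10 years.

approximately 10 years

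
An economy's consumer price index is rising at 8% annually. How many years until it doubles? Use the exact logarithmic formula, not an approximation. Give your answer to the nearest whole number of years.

t = ln(2) / ln(1 + 0.08) = 0.6931 / 0.076961 ≈ 9.01.
≈ 9 years.

9 years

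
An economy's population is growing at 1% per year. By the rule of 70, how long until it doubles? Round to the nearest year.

around 70 years

Doubling time ≈ 70 / 1 = 70.00 years.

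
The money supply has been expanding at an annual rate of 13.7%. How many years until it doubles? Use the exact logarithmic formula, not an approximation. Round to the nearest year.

5 years

t = ln(2) / ln(1 + 0.137) = 0.6931 / 0.128393 ≈ 5.40.
≈ 5 years.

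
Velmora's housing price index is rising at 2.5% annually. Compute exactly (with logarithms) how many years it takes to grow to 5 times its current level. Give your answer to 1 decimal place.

65.2 years

t = ln(5) / ln(1 + 0.025) = 1.6094 / 0.024693 ≈ 65.18.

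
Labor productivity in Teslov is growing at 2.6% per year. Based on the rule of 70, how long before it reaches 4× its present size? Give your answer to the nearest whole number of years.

roughly 54 years

Doubling time ≈ 70/2.6 = 26.92 years.
4× is 2 doublings, so 2 × 26.92 ≈ 54 years.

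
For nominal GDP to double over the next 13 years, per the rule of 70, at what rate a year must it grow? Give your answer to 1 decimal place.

70 / 13 ≈ 5.38, so about 5.4% a year.

5.4% a year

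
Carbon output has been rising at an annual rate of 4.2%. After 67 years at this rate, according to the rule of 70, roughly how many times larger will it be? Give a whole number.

Doubling time ≈ 70/4.2 = 16.67 years.
67/16.67 ≈ 4 doublings, so about 2^4 = 16×.

approximately 16 times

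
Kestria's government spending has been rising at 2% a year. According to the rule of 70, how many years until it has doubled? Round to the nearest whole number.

Doubling time ≈ 70 / 2 = 35.00 years.

approximately 35 years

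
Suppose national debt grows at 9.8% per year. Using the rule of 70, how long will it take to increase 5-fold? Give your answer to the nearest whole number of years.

Doubling time ≈ 70/9.8 = 7.14 years.
5× is log₂ 5 ≈ 2.32 doublings, so ≈ 2.32 × 7.14 = 17 years.

around 17 years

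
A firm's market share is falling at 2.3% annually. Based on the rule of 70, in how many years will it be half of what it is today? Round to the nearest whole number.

Falling at 2.3%, it halves about every 70/2.3 = 30.43 years.

roughly 30 years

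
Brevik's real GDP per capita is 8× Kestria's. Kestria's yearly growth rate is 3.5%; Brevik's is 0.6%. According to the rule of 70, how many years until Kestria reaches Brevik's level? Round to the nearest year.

Kestria gains on Brevik at 3.5% − 0.6% = 2.9 points a year.
At that relative rate the gap halves every 70/2.9 ≈ 24.14 years.
An 8× gap closes after 3 halvings: 3 × 24.14 ≈ 72 years.

approximately 72 years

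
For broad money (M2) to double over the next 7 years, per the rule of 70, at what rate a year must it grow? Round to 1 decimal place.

70 / 7 ≈ 10.00, so about 10.0% a year.

about 10.0%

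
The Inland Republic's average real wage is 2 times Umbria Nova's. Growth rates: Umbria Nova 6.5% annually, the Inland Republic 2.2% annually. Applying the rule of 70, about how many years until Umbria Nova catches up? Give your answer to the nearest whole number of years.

around 16 years

Umbria Nova gains on the Inland Republic at 6.5% − 2.2% = 4.3 points a year.
At that relative rate the gap halves every 70/4.3 ≈ 16.28 years.
A 2 times gap closes after 1 halving: 1 × 16.28 ≈ 16 years.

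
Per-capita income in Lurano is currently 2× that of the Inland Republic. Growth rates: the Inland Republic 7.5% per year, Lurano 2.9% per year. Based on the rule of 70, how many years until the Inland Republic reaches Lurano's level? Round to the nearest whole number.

the Inland Republic gains on Lurano at 7.5% − 2.9% = 4.6 points a year.
At that relative rate the gap halves every 70/4.6 ≈ 15.22 years.
A 2× gap closes after 1 halving: 1 × 15.22 ≈ 15 years.

roughly 15 years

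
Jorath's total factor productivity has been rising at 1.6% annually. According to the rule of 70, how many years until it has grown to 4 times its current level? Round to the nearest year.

around 88 years

At 1.6% it doubles every 70/1.6 ≈ 43.75 years.
Getting to 4× needs 2 doublings: 2 × 43.75 ≈ 88 years.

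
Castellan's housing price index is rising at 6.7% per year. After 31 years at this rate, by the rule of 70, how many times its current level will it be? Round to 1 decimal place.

roughly 7.8 times

Doubles every ≈ 10.45 years (70/6.7).
31 years is 2.97 doublings; 2^2.97 ≈ 7.8×.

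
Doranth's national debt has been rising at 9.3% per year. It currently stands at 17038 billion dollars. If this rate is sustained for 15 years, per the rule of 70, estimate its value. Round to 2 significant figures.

68000 billion dollars

It doubles every 70/9.3 ≈ 7.53 years, so 15 years is 1.99 doublings.
2^1.99 ≈ 3.97; 17038 × 3.97 ≈ 68000 billion dollars.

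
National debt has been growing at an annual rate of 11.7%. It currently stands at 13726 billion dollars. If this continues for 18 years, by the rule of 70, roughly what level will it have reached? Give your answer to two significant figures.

approximately 110000 billion dollars

It doubles every 70/11.7 ≈ 5.98 years, so 18 years is 3.01 doublings.
2^3.01 ≈ 8.06; 13726 × 8.06 ≈ 110000 billion dollars.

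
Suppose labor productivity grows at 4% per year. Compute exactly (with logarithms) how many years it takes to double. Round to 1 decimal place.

17.7 years

t = ln(2) / ln(1 + 0.04) = 0.6931 / 0.039221 ≈ 17.67.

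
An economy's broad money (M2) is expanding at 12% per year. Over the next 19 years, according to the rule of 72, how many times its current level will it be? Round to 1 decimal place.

Doubling time ≈ 72/12 = 6.00 years.
19 years / 6.00 ≈ 3.17 doublings → factor 2^3.17 ≈ 9.0.

≈ 9.0 times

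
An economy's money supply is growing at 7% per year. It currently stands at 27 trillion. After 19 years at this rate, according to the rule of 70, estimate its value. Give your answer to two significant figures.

≈ 100 trillion

It doubles every 70/7 ≈ 10.00 years, so 19 years is 1.90 doublings.
2^1.90 ≈ 3.73; 27 × 3.73 ≈ 100 trillion.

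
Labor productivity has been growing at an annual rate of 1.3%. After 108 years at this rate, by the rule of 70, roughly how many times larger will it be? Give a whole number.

Doubling time ≈ 70/1.3 = 53.85 years.
108/53.85 ≈ 2 doublings, so about 2^2 = 4×.

about 4 times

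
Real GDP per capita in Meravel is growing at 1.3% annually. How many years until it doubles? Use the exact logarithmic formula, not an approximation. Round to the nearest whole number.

t = ln(2) / ln(1 + 0.013) = 0.6931 / 0.012916 ≈ 53.66.
≈ 54 years.

54 years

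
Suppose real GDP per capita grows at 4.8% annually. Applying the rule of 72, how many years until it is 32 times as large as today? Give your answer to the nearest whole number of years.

roughly 75 years

At 4.8% it doubles every 72/4.8 ≈ 15.00 years.
32 = 2^5, so 5 doublings → 75 years.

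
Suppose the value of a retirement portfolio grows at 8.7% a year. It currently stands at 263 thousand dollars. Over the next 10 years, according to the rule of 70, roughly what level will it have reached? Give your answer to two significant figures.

approximately 620 thousand dollars

Doubling time ≈ 70/8.7 = 8.05 years.
10 years is 10/8.05 ≈ 1.24 doublings, a factor of 2^1.24 ≈ 2.36.
263 × 2.36 ≈ 620 thousand dollars.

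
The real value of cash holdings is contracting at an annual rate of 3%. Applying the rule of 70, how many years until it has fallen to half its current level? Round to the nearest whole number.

≈ 23 years

Falling at 3%, it halves about every 70/3 = 23.33 years.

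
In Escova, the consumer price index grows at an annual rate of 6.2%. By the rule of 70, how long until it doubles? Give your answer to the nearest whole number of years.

approximately 11 years

70/6.2 ≈ 11.29, so it doubles roughly every 11 years.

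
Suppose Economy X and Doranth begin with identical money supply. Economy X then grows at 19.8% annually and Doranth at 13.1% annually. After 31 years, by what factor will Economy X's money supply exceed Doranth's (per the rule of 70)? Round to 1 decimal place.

Only the 6.7-point difference matters.
70/6.7 ≈ 10.45 years per doubling of the ratio; 31 years gives 2.97 doublings, so ≈ 7.8×.

around 7.8 times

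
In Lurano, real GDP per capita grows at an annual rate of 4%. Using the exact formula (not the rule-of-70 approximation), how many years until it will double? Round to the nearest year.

18 years

t = ln(2) / ln(1 + 0.04) = 0.6931 / 0.039221 ≈ 17.67.
≈ 18 years.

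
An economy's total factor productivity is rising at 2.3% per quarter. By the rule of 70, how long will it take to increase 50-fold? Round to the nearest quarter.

about 172 quarters

At 2.3% it doubles every 70/2.3 ≈ 30.43 quarters.
50× is log₂ 50 ≈ 5.64 doublings, so ≈ 5.64 × 30.43 = 172 quarters.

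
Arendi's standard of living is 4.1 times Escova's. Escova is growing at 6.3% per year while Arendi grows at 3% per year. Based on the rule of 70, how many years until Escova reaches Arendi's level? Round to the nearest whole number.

What matters is the difference: 3.3 pp.
Rule of 70 on the gap: the ratio halves every 70/3.3 ≈ 21.21 years.
A 4.1 times gap takes log₂(4.1) ≈ 2.04 halvings to close: 2.04 × 21.21 ≈ 43 years.

43 years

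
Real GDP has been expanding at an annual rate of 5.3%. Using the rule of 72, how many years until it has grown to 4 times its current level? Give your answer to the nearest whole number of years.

27 years

Doubling time ≈ 72/5.3 = 13.58 years.
4× is 2 doublings, so 2 × 13.58 ≈ 27 years.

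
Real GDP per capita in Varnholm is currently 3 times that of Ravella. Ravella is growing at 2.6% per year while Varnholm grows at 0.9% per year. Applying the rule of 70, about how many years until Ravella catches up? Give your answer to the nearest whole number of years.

≈ 65 years

The growth-rate gap is 2.6% − 0.9% = 1.7 percentage points.
So the ratio between them halves every 70/1.7 ≈ 41.18 years.
A 3 times gap takes log₂(3) ≈ 1.58 halvings to close: 1.58 × 41.18 ≈ 65 years.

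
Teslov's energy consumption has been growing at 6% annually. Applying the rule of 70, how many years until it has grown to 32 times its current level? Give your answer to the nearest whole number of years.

One doubling takes 70/6 = 11.67 years.
Getting to 32× needs 5 doublings: 5 × 11.67 ≈ 58 years.

around 58 years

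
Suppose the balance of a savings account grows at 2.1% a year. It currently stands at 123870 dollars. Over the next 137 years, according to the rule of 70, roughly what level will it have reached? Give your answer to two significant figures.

2100000 dollars

Doubling time ≈ 70/2.1 = 33.33 years.
137 years is 137/33.33 ≈ 4.11 doublings, a factor of 2^4.11 ≈ 17.27.
123870 × 17.27 ≈ 2100000 dollars.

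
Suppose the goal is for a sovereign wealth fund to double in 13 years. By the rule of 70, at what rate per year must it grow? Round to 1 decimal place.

around 5.4%

70 / 13 ≈ 5.38, so about 5.4% per year.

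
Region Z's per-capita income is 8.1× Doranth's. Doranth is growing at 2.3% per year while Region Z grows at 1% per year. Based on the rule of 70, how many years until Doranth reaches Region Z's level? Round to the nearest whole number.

Doranth gains on Region Z at 2.3% − 1% = 1.3 points a year.
At that relative rate the gap halves every 70/1.3 ≈ 53.85 years.
An 8.1× gap takes log₂(8.1) ≈ 3.02 halvings to close: 3.02 × 53.85 ≈ 163 years.

≈ 163 years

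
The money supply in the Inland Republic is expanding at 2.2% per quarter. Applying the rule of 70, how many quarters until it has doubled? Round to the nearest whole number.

approximately 32 quarters

At 2.2%, doubling takes about 70/2.2 = 31.82 quarters.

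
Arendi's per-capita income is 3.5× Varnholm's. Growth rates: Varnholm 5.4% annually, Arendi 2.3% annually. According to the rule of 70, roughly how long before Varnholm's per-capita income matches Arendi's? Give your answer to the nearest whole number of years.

approximately 41 years

The growth-rate gap is 5.4% − 2.3% = 3.1 percentage points.
So the ratio between them halves every 70/3.1 ≈ 22.58 years.
A 3.5× gap takes log₂(3.5) ≈ 1.81 halvings to close: 1.81 × 22.58 ≈ 41 years.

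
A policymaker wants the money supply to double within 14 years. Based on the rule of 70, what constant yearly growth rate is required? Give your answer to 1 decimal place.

≈ 5.0%

70 / 14 ≈ 5.00, so about 5.0% per year.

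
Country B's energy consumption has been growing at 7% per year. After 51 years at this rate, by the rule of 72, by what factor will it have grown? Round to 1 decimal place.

Doubling time ≈ 72/7 = 10.29 years.
51 years / 10.29 ≈ 4.96 doublings → factor 2^4.96 ≈ 31.1.

about 31.1 times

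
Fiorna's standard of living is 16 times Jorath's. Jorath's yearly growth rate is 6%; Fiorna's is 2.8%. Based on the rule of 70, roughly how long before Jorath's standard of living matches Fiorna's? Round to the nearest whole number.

What matters is the difference: 3.2 pp.
Rule of 70 on the gap: the ratio halves every 70/3.2 ≈ 21.88 years.
A 16 times gap closes after 4 halvings: 4 × 21.88 ≈ 88 years.

approximately 88 years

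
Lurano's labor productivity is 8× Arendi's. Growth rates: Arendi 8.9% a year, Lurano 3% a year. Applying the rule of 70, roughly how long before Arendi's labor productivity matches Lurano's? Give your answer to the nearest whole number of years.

approximately 36 years

What matters is the difference: 5.9 pp.
Rule of 70 on the gap: the ratio halves every 70/5.9 ≈ 11.86 years.
An 8× gap closes after 3 halvings: 3 × 11.86 ≈ 36 years.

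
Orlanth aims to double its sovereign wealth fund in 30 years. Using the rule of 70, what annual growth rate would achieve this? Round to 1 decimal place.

70 / 30 ≈ 2.33, so about 2.3% annually.

around 2.3% annually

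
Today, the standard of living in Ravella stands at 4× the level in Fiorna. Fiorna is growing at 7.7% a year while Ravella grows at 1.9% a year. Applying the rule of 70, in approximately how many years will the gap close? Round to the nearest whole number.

around 24 years

What matters is the difference: 5.8 pp.
Rule of 70 on the gap: the ratio halves every 70/5.8 ≈ 12.07 years.
A 4× gap closes after 2 halvings: 2 × 12.07 ≈ 24 years.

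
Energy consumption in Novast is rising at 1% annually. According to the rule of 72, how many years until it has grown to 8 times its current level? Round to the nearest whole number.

216 years

At 1% it doubles every 72/1 ≈ 72.00 years.
8 = 2^3, so 3 doublings → 216 years.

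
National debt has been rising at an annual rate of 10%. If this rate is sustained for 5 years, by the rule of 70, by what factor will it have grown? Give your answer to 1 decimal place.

1.6 times

Doubles every ≈ 7.00 years (70/10).
5 years is 0.71 doublings; 2^0.71 ≈ 1.6×.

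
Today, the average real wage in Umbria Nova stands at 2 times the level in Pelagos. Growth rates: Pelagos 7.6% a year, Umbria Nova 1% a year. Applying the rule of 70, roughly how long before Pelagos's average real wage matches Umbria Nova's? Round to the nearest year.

The growth-rate gap is 7.6% − 1% = 6.6 percentage points.
So the ratio between them halves every 70/6.6 ≈ 10.61 years.
A 2 times gap closes after 1 halving: 1 × 10.61 ≈ 11 years.

around 11 years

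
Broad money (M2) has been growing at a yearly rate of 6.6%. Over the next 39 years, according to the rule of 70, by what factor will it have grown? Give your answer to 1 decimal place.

approximately 12.8 times

Doubling time ≈ 70/6.6 = 10.61 years.
39 years / 10.61 ≈ 3.68 doublings → factor 2^3.68 ≈ 12.8.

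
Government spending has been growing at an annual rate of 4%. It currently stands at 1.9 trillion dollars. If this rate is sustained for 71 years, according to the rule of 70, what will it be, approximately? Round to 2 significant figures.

It doubles every 70/4 ≈ 17.50 years, so 71 years is 4.06 doublings.
2^4.06 ≈ 16.68; 1.9 × 16.68 ≈ 32 trillion dollars.

around 32 trillion dollars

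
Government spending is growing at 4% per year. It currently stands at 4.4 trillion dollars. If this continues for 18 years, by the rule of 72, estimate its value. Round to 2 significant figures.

≈ 8.8 trillion dollars

It doubles every 72/4 ≈ 18.00 years, so 18 years is 1.00 doublings.
2^1.00 ≈ 2.00; 4.4 × 2.00 ≈ 8.8 trillion dollars.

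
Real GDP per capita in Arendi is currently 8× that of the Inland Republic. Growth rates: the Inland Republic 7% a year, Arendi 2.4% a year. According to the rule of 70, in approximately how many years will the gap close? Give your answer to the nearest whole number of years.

What matters is the difference: 4.6 pp.
Rule of 70 on the gap: the ratio halves every 70/4.6 ≈ 15.22 years.
An 8× gap closes after 3 halvings: 3 × 15.22 ≈ 46 years.

around 46 years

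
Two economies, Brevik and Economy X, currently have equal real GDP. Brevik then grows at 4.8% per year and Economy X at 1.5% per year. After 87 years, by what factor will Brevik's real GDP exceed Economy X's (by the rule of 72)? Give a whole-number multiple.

Only the 3.3-point difference matters.
72/3.3 ≈ 21.82 years per doubling of the ratio; 87 years gives 3.99 doublings, so ≈ 16×.

roughly 16 times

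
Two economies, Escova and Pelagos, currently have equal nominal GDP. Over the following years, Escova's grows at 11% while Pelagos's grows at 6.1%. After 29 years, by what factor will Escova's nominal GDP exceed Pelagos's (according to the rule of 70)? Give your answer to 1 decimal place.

around 4.1 times

Only the 4.9-point difference matters.
70/4.9 ≈ 14.29 years per doubling of the ratio; 29 years gives 2.03 doublings, so ≈ 4.1×.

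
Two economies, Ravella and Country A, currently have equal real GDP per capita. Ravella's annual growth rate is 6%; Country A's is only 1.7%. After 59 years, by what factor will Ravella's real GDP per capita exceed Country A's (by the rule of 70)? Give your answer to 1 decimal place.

Only the 4.3-point difference matters.
70/4.3 ≈ 16.28 years per doubling of the ratio; 59 years gives 3.62 doublings, so ≈ 12.3×.

around 12.3 times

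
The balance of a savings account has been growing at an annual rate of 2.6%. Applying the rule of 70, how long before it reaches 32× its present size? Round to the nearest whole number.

around 135 years

At 2.6% it doubles every 70/2.6 ≈ 26.92 years.
Getting to 32× needs 5 doublings: 5 × 26.92 ≈ 135 years.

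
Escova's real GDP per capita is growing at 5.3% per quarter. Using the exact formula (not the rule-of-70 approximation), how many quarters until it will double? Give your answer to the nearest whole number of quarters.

t = ln(2) / ln(1 + 0.053) = 0.6931 / 0.051643 ≈ 13.42.
≈ 13 quarters.

13 quarters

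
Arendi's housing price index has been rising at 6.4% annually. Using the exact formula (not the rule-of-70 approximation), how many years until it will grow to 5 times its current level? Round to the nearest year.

26 years

t = ln(5) / ln(1 + 0.064) = 1.6094 / 0.062035 ≈ 25.94.
≈ 26 years.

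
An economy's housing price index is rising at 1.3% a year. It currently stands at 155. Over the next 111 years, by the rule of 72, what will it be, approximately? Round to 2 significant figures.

It doubles every 72/1.3 ≈ 55.38 years, so 111 years is 2.00 doublings.
2^2.00 ≈ 4.00; 155 × 4.00 ≈ 620.

≈ 620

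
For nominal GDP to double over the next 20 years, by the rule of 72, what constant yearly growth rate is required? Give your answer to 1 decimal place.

72 / 20 ≈ 3.60, so about 3.6% per year.

around 3.6% per year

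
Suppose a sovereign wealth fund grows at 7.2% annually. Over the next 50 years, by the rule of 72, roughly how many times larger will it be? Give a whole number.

At 7.2% one doubling takes ≈ 10.00 years; 50 years is 5 of them, so ×32.

roughly 32 times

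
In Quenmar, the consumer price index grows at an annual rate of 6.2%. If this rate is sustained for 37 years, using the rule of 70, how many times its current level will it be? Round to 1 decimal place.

about 9.7 times

Doubling time ≈ 70/6.2 = 11.29 years.
37 years / 11.29 ≈ 3.28 doublings → factor 2^3.28 ≈ 9.7.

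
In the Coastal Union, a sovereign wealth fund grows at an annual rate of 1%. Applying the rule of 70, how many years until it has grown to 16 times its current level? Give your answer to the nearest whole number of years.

around 280 years

Doubling time ≈ 70/1 = 70.00 years.
16 = 2^4, so 4 doublings → 280 years.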